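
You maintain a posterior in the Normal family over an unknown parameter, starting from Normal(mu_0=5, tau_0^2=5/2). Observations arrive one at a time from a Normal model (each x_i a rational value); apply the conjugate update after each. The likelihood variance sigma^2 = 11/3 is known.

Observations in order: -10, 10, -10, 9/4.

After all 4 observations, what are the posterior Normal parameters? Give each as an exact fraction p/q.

obs 1: x=-10 → posterior Normal(-40/37, 55/37)
obs 2: x=10 → posterior Normal(55/26, 55/52)
obs 3: x=-10 → posterior Normal(-40/67, 55/67)
obs 4: x=9/4 → posterior Normal(-25/328, 55/82)

mu_0=-25/328, tau_0^2=55/82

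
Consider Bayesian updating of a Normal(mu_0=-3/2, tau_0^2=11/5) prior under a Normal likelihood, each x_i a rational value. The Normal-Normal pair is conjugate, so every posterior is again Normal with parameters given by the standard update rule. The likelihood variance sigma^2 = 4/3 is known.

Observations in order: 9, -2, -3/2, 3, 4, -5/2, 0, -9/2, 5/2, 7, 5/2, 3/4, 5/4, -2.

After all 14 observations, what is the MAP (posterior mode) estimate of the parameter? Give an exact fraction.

1095/964

obs 1: x=9 → posterior Normal(267/53, 44/53)
obs 2: x=-2 → posterior Normal(201/86, 22/43)
obs 3: x=-3/2 → posterior Normal(303/238, 44/119)
obs 4: x=3 → posterior Normal(501/304, 11/38)
obs 5: x=4 → posterior Normal(153/74, 44/185)
obs 6: x=-5/2 → posterior Normal(150/109, 22/109)
obs 7: x=0 → posterior Normal(300/251, 44/251)
obs 8: x=-9/2 → posterior Normal(303/568, 11/71)
obs 9: x=5/2 → posterior Normal(234/317, 44/317)
obs 10: x=7 → posterior Normal(93/70, 22/175)
obs 11: x=5/2 → posterior Normal(1095/766, 44/383)
obs 12: x=3/4 → posterior Normal(2289/1664, 11/104)
obs 13: x=5/4 → posterior Normal(1227/898, 44/449)
obs 14: x=-2 → posterior Normal(1095/964, 22/241)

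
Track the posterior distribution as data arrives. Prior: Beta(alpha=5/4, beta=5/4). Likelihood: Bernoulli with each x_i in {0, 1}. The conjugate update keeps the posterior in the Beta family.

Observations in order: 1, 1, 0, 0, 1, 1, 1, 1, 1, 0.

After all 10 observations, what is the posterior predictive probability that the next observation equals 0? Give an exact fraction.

obs 1: x=1 → posterior Beta(9/4, 5/4)
obs 2: x=1 → posterior Beta(13/4, 5/4)
obs 3: x=0 → posterior Beta(13/4, 9/4)
obs 4: x=0 → posterior Beta(13/4, 13/4)
obs 5: x=1 → posterior Beta(17/4, 13/4)
obs 6: x=1 → posterior Beta(21/4, 13/4)
obs 7: x=1 → posterior Beta(25/4, 13/4)
obs 8: x=1 → posterior Beta(29/4, 13/4)
obs 9: x=1 → posterior Beta(33/4, 13/4)
obs 10: x=0 → posterior Beta(33/4, 17/4)

17/50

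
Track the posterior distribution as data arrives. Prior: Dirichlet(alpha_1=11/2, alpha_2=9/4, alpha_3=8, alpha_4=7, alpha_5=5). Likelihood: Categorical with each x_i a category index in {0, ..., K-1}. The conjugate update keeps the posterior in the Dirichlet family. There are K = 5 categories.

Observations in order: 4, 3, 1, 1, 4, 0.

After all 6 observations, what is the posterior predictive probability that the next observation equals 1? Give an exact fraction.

17/135

obs 1: x=4 → posterior Dirichlet(11/2, 9/4, 8, 7, 6)
obs 2: x=3 → posterior Dirichlet(11/2, 9/4, 8, 8, 6)
obs 3: x=1 → posterior Dirichlet(11/2, 13/4, 8, 8, 6)
obs 4: x=1 → posterior Dirichlet(11/2, 17/4, 8, 8, 6)
obs 5: x=4 → posterior Dirichlet(11/2, 17/4, 8, 8, 7)
obs 6: x=0 → posterior Dirichlet(13/2, 17/4, 8, 8, 7)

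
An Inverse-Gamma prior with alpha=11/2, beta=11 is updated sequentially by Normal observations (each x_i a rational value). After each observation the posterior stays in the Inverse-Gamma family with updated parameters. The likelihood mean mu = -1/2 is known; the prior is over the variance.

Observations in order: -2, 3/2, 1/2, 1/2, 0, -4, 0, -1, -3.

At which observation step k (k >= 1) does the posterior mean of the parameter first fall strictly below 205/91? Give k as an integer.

k = 5

obs 1: x=-2 → posterior Inverse-Gamma(6, 97/8)
obs 2: x=3/2 → posterior Inverse-Gamma(13/2, 113/8)
obs 3: x=1/2 → posterior Inverse-Gamma(7, 117/8)
obs 4: x=1/2 → posterior Inverse-Gamma(15/2, 121/8)
obs 5: x=0 → posterior Inverse-Gamma(8, 61/4)
obs 6: x=-4 → posterior Inverse-Gamma(17/2, 171/8)
obs 7: x=0 → posterior Inverse-Gamma(9, 43/2)
obs 8: x=-1 → posterior Inverse-Gamma(19/2, 173/8)
obs 9: x=-3 → posterior Inverse-Gamma(10, 99/4)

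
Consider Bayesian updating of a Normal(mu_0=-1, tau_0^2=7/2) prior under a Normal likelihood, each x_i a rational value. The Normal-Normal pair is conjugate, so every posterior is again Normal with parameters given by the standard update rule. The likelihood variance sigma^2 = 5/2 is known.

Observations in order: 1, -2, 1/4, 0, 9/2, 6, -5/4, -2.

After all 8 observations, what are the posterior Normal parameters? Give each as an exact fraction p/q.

obs 1: x=1 → posterior Normal(1/6, 35/24)
obs 2: x=-2 → posterior Normal(-12/19, 35/38)
obs 3: x=1/4 → posterior Normal(-41/104, 35/52)
obs 4: x=0 → posterior Normal(-41/132, 35/66)
obs 5: x=9/2 → posterior Normal(17/32, 7/16)
obs 6: x=6 → posterior Normal(253/188, 35/94)
obs 7: x=-5/4 → posterior Normal(109/108, 35/108)
obs 8: x=-2 → posterior Normal(81/122, 35/122)

mu_0=81/122, tau_0^2=35/122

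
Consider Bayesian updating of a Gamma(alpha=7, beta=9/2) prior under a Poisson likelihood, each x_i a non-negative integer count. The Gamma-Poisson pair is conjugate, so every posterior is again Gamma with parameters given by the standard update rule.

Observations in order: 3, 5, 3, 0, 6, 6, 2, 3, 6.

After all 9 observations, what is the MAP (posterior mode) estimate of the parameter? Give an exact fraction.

80/27

obs 1: x=3 → posterior Gamma(10, 11/2)
obs 2: x=5 → posterior Gamma(15, 13/2)
obs 3: x=3 → posterior Gamma(18, 15/2)
obs 4: x=0 → posterior Gamma(18, 17/2)
obs 5: x=6 → posterior Gamma(24, 19/2)
obs 6: x=6 → posterior Gamma(30, 21/2)
obs 7: x=2 → posterior Gamma(32, 23/2)
obs 8: x=3 → posterior Gamma(35, 25/2)
obs 9: x=6 → posterior Gamma(41, 27/2)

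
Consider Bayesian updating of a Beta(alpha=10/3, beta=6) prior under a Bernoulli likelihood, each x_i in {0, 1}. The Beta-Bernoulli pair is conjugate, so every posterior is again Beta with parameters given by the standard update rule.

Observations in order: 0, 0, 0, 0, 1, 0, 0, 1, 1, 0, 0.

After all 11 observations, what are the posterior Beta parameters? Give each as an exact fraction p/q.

alpha=19/3, beta=14

obs 1: x=0 → posterior Beta(10/3, 7)
obs 2: x=0 → posterior Beta(10/3, 8)
obs 3: x=0 → posterior Beta(10/3, 9)
obs 4: x=0 → posterior Beta(10/3, 10)
obs 5: x=1 → posterior Beta(13/3, 10)
obs 6: x=0 → posterior Beta(13/3, 11)
obs 7: x=0 → posterior Beta(13/3, 12)
obs 8: x=1 → posterior Beta(16/3, 12)
obs 9: x=1 → posterior Beta(19/3, 12)
obs 10: x=0 → posterior Beta(19/3, 13)
obs 11: x=0 → posterior Beta(19/3, 14)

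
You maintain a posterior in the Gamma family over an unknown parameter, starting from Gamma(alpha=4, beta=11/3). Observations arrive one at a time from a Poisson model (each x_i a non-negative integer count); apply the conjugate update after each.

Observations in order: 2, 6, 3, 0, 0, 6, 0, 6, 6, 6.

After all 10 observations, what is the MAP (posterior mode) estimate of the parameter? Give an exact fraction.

obs 1: x=2 → posterior Gamma(6, 14/3)
obs 2: x=6 → posterior Gamma(12, 17/3)
obs 3: x=3 → posterior Gamma(15, 20/3)
obs 4: x=0 → posterior Gamma(15, 23/3)
obs 5: x=0 → posterior Gamma(15, 26/3)
obs 6: x=6 → posterior Gamma(21, 29/3)
obs 7: x=0 → posterior Gamma(21, 32/3)
obs 8: x=6 → posterior Gamma(27, 35/3)
obs 9: x=6 → posterior Gamma(33, 38/3)
obs 10: x=6 → posterior Gamma(39, 41/3)

114/41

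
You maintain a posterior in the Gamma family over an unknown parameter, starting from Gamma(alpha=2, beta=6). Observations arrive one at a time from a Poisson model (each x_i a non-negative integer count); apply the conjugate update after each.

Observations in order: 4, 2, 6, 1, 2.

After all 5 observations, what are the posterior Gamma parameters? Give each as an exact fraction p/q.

alpha=17, beta=11

obs 1: x=4 → posterior Gamma(6, 7)
obs 2: x=2 → posterior Gamma(8, 8)
obs 3: x=6 → posterior Gamma(14, 9)
obs 4: x=1 → posterior Gamma(15, 10)
obs 5: x=2 → posterior Gamma(17, 11)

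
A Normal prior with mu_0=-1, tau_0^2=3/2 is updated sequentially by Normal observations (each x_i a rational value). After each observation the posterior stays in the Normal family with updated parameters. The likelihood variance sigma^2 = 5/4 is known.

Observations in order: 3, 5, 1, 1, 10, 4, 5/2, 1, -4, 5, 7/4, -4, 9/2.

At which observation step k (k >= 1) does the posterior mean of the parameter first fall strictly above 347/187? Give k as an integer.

obs 1: x=3 → posterior Normal(13/11, 15/22)
obs 2: x=5 → posterior Normal(43/17, 15/34)
obs 3: x=1 → posterior Normal(49/23, 15/46)
obs 4: x=1 → posterior Normal(55/29, 15/58)
obs 5: x=10 → posterior Normal(23/7, 3/14)
obs 6: x=4 → posterior Normal(139/41, 15/82)
obs 7: x=5/2 → posterior Normal(154/47, 15/94)
obs 8: x=1 → posterior Normal(160/53, 15/106)
obs 9: x=-4 → posterior Normal(136/59, 15/118)
obs 10: x=5 → posterior Normal(166/65, 3/26)
obs 11: x=7/4 → posterior Normal(353/142, 15/142)
obs 12: x=-4 → posterior Normal(305/154, 15/154)
obs 13: x=9/2 → posterior Normal(359/166, 15/166)

k = 2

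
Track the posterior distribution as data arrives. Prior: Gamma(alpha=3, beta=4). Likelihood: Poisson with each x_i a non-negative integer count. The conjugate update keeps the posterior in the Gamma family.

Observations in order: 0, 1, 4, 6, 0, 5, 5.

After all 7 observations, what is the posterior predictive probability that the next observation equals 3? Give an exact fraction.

obs 1: x=0 → posterior Gamma(3, 5)
obs 2: x=1 → posterior Gamma(4, 6)
obs 3: x=4 → posterior Gamma(8, 7)
obs 4: x=6 → posterior Gamma(14, 8)
obs 5: x=0 → posterior Gamma(14, 9)
obs 6: x=5 → posterior Gamma(19, 10)
obs 7: x=5 → posterior Gamma(24, 11)

3201163119637473605781348325/17171318995932422332823371776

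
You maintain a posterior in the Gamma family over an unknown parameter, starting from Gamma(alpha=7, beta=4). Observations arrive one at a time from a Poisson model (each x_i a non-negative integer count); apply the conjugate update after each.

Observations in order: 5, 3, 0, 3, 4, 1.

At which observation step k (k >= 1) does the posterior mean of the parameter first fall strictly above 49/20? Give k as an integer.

obs 1: x=5 → posterior Gamma(12, 5)
obs 2: x=3 → posterior Gamma(15, 6)
obs 3: x=0 → posterior Gamma(15, 7)
obs 4: x=3 → posterior Gamma(18, 8)
obs 5: x=4 → posterior Gamma(22, 9)
obs 6: x=1 → posterior Gamma(23, 10)

k = 2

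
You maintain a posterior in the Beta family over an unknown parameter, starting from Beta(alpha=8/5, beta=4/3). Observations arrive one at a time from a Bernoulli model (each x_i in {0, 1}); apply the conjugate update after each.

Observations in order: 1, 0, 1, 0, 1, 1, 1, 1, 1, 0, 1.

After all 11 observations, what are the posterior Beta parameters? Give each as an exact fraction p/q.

alpha=48/5, beta=13/3

obs 1: x=1 → posterior Beta(13/5, 4/3)
obs 2: x=0 → posterior Beta(13/5, 7/3)
obs 3: x=1 → posterior Beta(18/5, 7/3)
obs 4: x=0 → posterior Beta(18/5, 10/3)
obs 5: x=1 → posterior Beta(23/5, 10/3)
obs 6: x=1 → posterior Beta(28/5, 10/3)
obs 7: x=1 → posterior Beta(33/5, 10/3)
obs 8: x=1 → posterior Beta(38/5, 10/3)
obs 9: x=1 → posterior Beta(43/5, 10/3)
obs 10: x=0 → posterior Beta(43/5, 13/3)
obs 11: x=1 → posterior Beta(48/5, 13/3)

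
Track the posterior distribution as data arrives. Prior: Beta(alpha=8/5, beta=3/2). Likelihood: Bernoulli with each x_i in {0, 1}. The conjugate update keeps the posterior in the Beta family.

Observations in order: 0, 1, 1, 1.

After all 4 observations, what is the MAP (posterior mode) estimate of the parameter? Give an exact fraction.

obs 1: x=0 → posterior Beta(8/5, 5/2)
obs 2: x=1 → posterior Beta(13/5, 5/2)
obs 3: x=1 → posterior Beta(18/5, 5/2)
obs 4: x=1 → posterior Beta(23/5, 5/2)

12/17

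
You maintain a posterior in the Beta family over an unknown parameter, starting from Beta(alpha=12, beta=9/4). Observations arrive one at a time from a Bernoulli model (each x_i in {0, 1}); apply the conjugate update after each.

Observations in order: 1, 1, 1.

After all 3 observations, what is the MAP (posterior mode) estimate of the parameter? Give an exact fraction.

obs 1: x=1 → posterior Beta(13, 9/4)
obs 2: x=1 → posterior Beta(14, 9/4)
obs 3: x=1 → posterior Beta(15, 9/4)

56/61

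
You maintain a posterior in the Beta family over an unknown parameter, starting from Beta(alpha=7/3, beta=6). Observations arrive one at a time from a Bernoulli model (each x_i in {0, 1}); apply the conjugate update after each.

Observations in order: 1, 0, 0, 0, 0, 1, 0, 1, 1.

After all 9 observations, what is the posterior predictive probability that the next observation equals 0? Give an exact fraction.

obs 1: x=1 → posterior Beta(10/3, 6)
obs 2: x=0 → posterior Beta(10/3, 7)
obs 3: x=0 → posterior Beta(10/3, 8)
obs 4: x=0 → posterior Beta(10/3, 9)
obs 5: x=0 → posterior Beta(10/3, 10)
obs 6: x=1 → posterior Beta(13/3, 10)
obs 7: x=0 → posterior Beta(13/3, 11)
obs 8: x=1 → posterior Beta(16/3, 11)
obs 9: x=1 → posterior Beta(19/3, 11)

33/52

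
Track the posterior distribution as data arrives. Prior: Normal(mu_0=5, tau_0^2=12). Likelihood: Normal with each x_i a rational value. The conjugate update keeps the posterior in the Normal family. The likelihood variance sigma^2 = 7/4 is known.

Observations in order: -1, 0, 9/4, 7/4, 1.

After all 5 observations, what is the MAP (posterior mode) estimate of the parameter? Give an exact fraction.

227/247

obs 1: x=-1 → posterior Normal(-13/55, 84/55)
obs 2: x=0 → posterior Normal(-13/103, 84/103)
obs 3: x=9/4 → posterior Normal(95/151, 84/151)
obs 4: x=7/4 → posterior Normal(179/199, 84/199)
obs 5: x=1 → posterior Normal(227/247, 84/247)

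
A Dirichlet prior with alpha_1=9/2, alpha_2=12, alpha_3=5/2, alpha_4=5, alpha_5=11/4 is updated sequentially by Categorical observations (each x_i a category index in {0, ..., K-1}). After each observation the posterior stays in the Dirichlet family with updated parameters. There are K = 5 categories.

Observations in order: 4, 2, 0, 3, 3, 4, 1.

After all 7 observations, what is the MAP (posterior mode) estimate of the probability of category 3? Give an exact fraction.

24/115

obs 1: x=4 → posterior Dirichlet(9/2, 12, 5/2, 5, 15/4)
obs 2: x=2 → posterior Dirichlet(9/2, 12, 7/2, 5, 15/4)
obs 3: x=0 → posterior Dirichlet(11/2, 12, 7/2, 5, 15/4)
obs 4: x=3 → posterior Dirichlet(11/2, 12, 7/2, 6, 15/4)
obs 5: x=3 → posterior Dirichlet(11/2, 12, 7/2, 7, 15/4)
obs 6: x=4 → posterior Dirichlet(11/2, 12, 7/2, 7, 19/4)
obs 7: x=1 → posterior Dirichlet(11/2, 13, 7/2, 7, 19/4)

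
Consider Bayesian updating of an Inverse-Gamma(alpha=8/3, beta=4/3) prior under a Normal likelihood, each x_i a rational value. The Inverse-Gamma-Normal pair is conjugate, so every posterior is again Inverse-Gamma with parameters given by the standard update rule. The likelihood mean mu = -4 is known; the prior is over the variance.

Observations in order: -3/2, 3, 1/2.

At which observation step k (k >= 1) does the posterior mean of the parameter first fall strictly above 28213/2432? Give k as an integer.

k = 3

obs 1: x=-3/2 → posterior Inverse-Gamma(19/6, 107/24)
obs 2: x=3 → posterior Inverse-Gamma(11/3, 695/24)
obs 3: x=1/2 → posterior Inverse-Gamma(25/6, 469/12)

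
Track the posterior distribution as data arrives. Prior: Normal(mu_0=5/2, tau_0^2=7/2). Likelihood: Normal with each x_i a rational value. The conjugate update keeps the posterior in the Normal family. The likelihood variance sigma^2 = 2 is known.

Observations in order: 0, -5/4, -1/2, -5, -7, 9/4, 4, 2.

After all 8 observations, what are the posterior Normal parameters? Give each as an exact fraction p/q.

mu_0=-19/40, tau_0^2=7/30

obs 1: x=0 → posterior Normal(10/11, 14/11)
obs 2: x=-5/4 → posterior Normal(5/72, 7/9)
obs 3: x=-1/2 → posterior Normal(-9/100, 14/25)
obs 4: x=-5 → posterior Normal(-149/128, 7/16)
obs 5: x=-7 → posterior Normal(-115/52, 14/39)
obs 6: x=9/4 → posterior Normal(-141/92, 7/23)
obs 7: x=4 → posterior Normal(-85/106, 14/53)
obs 8: x=2 → posterior Normal(-19/40, 7/30)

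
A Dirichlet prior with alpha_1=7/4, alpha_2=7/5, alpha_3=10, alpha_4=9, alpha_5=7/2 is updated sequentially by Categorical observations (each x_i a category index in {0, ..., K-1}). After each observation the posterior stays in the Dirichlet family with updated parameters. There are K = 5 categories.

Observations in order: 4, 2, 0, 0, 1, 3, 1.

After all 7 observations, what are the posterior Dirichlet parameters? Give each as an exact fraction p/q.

alpha_1=15/4, alpha_2=17/5, alpha_3=11, alpha_4=10, alpha_5=9/2

obs 1: x=4 → posterior Dirichlet(7/4, 7/5, 10, 9, 9/2)
obs 2: x=2 → posterior Dirichlet(7/4, 7/5, 11, 9, 9/2)
obs 3: x=0 → posterior Dirichlet(11/4, 7/5, 11, 9, 9/2)
obs 4: x=0 → posterior Dirichlet(15/4, 7/5, 11, 9, 9/2)
obs 5: x=1 → posterior Dirichlet(15/4, 12/5, 11, 9, 9/2)
obs 6: x=3 → posterior Dirichlet(15/4, 12/5, 11, 10, 9/2)
obs 7: x=1 → posterior Dirichlet(15/4, 17/5, 11, 10, 9/2)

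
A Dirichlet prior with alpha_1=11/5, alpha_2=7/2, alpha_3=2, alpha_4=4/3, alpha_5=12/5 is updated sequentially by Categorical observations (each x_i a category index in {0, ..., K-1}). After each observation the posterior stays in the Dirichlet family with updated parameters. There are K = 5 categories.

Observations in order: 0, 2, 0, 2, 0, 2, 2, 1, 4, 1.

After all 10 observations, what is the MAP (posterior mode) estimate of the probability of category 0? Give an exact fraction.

obs 1: x=0 → posterior Dirichlet(16/5, 7/2, 2, 4/3, 12/5)
obs 2: x=2 → posterior Dirichlet(16/5, 7/2, 3, 4/3, 12/5)
obs 3: x=0 → posterior Dirichlet(21/5, 7/2, 3, 4/3, 12/5)
obs 4: x=2 → posterior Dirichlet(21/5, 7/2, 4, 4/3, 12/5)
obs 5: x=0 → posterior Dirichlet(26/5, 7/2, 4, 4/3, 12/5)
obs 6: x=2 → posterior Dirichlet(26/5, 7/2, 5, 4/3, 12/5)
obs 7: x=2 → posterior Dirichlet(26/5, 7/2, 6, 4/3, 12/5)
obs 8: x=1 → posterior Dirichlet(26/5, 9/2, 6, 4/3, 12/5)
obs 9: x=4 → posterior Dirichlet(26/5, 9/2, 6, 4/3, 17/5)
obs 10: x=1 → posterior Dirichlet(26/5, 11/2, 6, 4/3, 17/5)

126/493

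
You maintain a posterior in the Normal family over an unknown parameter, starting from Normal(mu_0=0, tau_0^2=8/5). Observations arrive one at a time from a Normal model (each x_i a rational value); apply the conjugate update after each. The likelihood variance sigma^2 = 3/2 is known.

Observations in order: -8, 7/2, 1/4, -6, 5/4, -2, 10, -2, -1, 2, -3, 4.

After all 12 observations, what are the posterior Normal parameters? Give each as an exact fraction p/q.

mu_0=-16/207, tau_0^2=8/69

obs 1: x=-8 → posterior Normal(-128/31, 24/31)
obs 2: x=7/2 → posterior Normal(-72/47, 24/47)
obs 3: x=1/4 → posterior Normal(-68/63, 8/21)
obs 4: x=-6 → posterior Normal(-164/79, 24/79)
obs 5: x=5/4 → posterior Normal(-144/95, 24/95)
obs 6: x=-2 → posterior Normal(-176/111, 8/37)
obs 7: x=10 → posterior Normal(-16/127, 24/127)
obs 8: x=-2 → posterior Normal(-48/143, 24/143)
obs 9: x=-1 → posterior Normal(-64/159, 8/53)
obs 10: x=2 → posterior Normal(-32/175, 24/175)
obs 11: x=-3 → posterior Normal(-80/191, 24/191)
obs 12: x=4 → posterior Normal(-16/207, 8/69)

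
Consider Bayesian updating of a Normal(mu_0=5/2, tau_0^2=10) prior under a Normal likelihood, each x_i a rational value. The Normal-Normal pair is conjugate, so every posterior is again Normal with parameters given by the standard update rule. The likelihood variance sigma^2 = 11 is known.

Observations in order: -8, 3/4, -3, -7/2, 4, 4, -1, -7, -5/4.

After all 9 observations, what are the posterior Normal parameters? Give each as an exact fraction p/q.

obs 1: x=-8 → posterior Normal(-5/2, 110/21)
obs 2: x=3/4 → posterior Normal(-45/31, 110/31)
obs 3: x=-3 → posterior Normal(-75/41, 110/41)
obs 4: x=-7/2 → posterior Normal(-110/51, 110/51)
obs 5: x=4 → posterior Normal(-70/61, 110/61)
obs 6: x=4 → posterior Normal(-30/71, 110/71)
obs 7: x=-1 → posterior Normal(-40/81, 110/81)
obs 8: x=-7 → posterior Normal(-110/91, 110/91)
obs 9: x=-5/4 → posterior Normal(-245/202, 110/101)

mu_0=-245/202, tau_0^2=110/101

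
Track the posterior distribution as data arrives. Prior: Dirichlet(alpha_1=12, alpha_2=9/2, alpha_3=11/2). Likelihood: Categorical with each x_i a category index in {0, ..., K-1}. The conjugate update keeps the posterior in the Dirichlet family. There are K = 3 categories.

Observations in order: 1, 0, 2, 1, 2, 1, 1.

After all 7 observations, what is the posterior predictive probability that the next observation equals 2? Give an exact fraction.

15/58

obs 1: x=1 → posterior Dirichlet(12, 11/2, 11/2)
obs 2: x=0 → posterior Dirichlet(13, 11/2, 11/2)
obs 3: x=2 → posterior Dirichlet(13, 11/2, 13/2)
obs 4: x=1 → posterior Dirichlet(13, 13/2, 13/2)
obs 5: x=2 → posterior Dirichlet(13, 13/2, 15/2)
obs 6: x=1 → posterior Dirichlet(13, 15/2, 15/2)
obs 7: x=1 → posterior Dirichlet(13, 17/2, 15/2)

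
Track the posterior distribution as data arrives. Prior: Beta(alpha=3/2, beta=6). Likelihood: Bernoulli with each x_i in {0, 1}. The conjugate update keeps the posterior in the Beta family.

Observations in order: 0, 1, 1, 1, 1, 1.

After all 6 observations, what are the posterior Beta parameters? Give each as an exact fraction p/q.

obs 1: x=0 → posterior Beta(3/2, 7)
obs 2: x=1 → posterior Beta(5/2, 7)
obs 3: x=1 → posterior Beta(7/2, 7)
obs 4: x=1 → posterior Beta(9/2, 7)
obs 5: x=1 → posterior Beta(11/2, 7)
obs 6: x=1 → posterior Beta(13/2, 7)

alpha=13/2, beta=7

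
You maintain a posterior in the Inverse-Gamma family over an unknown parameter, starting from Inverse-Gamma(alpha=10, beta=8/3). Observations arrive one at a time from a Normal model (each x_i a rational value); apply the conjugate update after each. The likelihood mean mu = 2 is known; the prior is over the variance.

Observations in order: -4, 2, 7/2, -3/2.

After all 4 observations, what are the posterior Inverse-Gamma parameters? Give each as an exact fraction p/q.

alpha=12, beta=335/12

obs 1: x=-4 → posterior Inverse-Gamma(21/2, 62/3)
obs 2: x=2 → posterior Inverse-Gamma(11, 62/3)
obs 3: x=7/2 → posterior Inverse-Gamma(23/2, 523/24)
obs 4: x=-3/2 → posterior Inverse-Gamma(12, 335/12)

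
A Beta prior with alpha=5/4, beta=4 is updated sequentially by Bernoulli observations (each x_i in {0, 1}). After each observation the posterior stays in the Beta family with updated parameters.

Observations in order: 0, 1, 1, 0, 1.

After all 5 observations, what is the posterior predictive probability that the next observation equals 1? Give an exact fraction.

17/41

obs 1: x=0 → posterior Beta(5/4, 5)
obs 2: x=1 → posterior Beta(9/4, 5)
obs 3: x=1 → posterior Beta(13/4, 5)
obs 4: x=0 → posterior Beta(13/4, 6)
obs 5: x=1 → posterior Beta(17/4, 6)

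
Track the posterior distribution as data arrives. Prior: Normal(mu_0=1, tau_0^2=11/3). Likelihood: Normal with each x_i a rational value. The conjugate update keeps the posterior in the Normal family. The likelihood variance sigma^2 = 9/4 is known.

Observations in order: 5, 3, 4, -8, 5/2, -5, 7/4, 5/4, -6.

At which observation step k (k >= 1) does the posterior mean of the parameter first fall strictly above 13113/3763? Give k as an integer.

k = 3

obs 1: x=5 → posterior Normal(247/71, 99/71)
obs 2: x=3 → posterior Normal(379/115, 99/115)
obs 3: x=4 → posterior Normal(185/53, 33/53)
obs 4: x=-8 → posterior Normal(1, 99/203)
obs 5: x=5/2 → posterior Normal(313/247, 99/247)
obs 6: x=-5 → posterior Normal(31/97, 33/97)
obs 7: x=7/4 → posterior Normal(34/67, 99/335)
obs 8: x=5/4 → posterior Normal(225/379, 99/379)
obs 9: x=-6 → posterior Normal(-13/141, 11/47)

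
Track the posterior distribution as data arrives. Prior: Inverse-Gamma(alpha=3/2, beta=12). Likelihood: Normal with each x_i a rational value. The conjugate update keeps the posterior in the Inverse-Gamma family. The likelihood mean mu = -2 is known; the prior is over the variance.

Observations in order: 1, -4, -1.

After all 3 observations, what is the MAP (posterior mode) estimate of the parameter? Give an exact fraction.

19/4

obs 1: x=1 → posterior Inverse-Gamma(2, 33/2)
obs 2: x=-4 → posterior Inverse-Gamma(5/2, 37/2)
obs 3: x=-1 → posterior Inverse-Gamma(3, 19)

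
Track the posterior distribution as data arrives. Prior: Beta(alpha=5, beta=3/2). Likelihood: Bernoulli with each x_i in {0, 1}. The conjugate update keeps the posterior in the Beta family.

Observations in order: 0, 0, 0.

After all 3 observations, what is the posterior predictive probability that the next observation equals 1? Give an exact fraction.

obs 1: x=0 → posterior Beta(5, 5/2)
obs 2: x=0 → posterior Beta(5, 7/2)
obs 3: x=0 → posterior Beta(5, 9/2)

10/19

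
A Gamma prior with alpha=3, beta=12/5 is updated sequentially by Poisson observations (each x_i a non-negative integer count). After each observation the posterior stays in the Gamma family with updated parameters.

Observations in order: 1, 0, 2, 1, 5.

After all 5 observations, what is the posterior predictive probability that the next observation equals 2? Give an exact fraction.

2139459401898011466325/8858064029072066371584

obs 1: x=1 → posterior Gamma(4, 17/5)
obs 2: x=0 → posterior Gamma(4, 22/5)
obs 3: x=2 → posterior Gamma(6, 27/5)
obs 4: x=1 → posterior Gamma(7, 32/5)
obs 5: x=5 → posterior Gamma(12, 37/5)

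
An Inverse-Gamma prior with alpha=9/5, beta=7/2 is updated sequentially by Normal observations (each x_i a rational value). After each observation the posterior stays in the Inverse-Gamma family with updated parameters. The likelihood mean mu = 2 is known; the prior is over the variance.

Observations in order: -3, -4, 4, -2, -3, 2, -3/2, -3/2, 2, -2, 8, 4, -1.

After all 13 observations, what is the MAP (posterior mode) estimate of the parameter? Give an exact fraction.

obs 1: x=-3 → posterior Inverse-Gamma(23/10, 16)
obs 2: x=-4 → posterior Inverse-Gamma(14/5, 34)
obs 3: x=4 → posterior Inverse-Gamma(33/10, 36)
obs 4: x=-2 → posterior Inverse-Gamma(19/5, 44)
obs 5: x=-3 → posterior Inverse-Gamma(43/10, 113/2)
obs 6: x=2 → posterior Inverse-Gamma(24/5, 113/2)
obs 7: x=-3/2 → posterior Inverse-Gamma(53/10, 501/8)
obs 8: x=-3/2 → posterior Inverse-Gamma(29/5, 275/4)
obs 9: x=2 → posterior Inverse-Gamma(63/10, 275/4)
obs 10: x=-2 → posterior Inverse-Gamma(34/5, 307/4)
obs 11: x=8 → posterior Inverse-Gamma(73/10, 379/4)
obs 12: x=4 → posterior Inverse-Gamma(39/5, 387/4)
obs 13: x=-1 → posterior Inverse-Gamma(83/10, 405/4)

675/62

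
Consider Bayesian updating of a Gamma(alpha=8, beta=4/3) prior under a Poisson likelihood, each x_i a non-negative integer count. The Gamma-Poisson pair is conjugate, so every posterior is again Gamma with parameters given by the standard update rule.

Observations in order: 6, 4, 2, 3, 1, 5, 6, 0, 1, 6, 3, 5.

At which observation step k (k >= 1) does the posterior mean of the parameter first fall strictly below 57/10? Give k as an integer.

obs 1: x=6 → posterior Gamma(14, 7/3)
obs 2: x=4 → posterior Gamma(18, 10/3)
obs 3: x=2 → posterior Gamma(20, 13/3)
obs 4: x=3 → posterior Gamma(23, 16/3)
obs 5: x=1 → posterior Gamma(24, 19/3)
obs 6: x=5 → posterior Gamma(29, 22/3)
obs 7: x=6 → posterior Gamma(35, 25/3)
obs 8: x=0 → posterior Gamma(35, 28/3)
obs 9: x=1 → posterior Gamma(36, 31/3)
obs 10: x=6 → posterior Gamma(42, 34/3)
obs 11: x=3 → posterior Gamma(45, 37/3)
obs 12: x=5 → posterior Gamma(50, 40/3)

k = 2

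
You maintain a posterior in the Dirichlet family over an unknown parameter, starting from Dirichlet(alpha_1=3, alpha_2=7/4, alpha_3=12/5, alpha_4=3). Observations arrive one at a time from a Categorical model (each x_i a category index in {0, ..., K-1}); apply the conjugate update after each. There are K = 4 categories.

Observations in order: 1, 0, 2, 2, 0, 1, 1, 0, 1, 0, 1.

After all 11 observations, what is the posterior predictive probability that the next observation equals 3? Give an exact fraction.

20/141

obs 1: x=1 → posterior Dirichlet(3, 11/4, 12/5, 3)
obs 2: x=0 → posterior Dirichlet(4, 11/4, 12/5, 3)
obs 3: x=2 → posterior Dirichlet(4, 11/4, 17/5, 3)
obs 4: x=2 → posterior Dirichlet(4, 11/4, 22/5, 3)
obs 5: x=0 → posterior Dirichlet(5, 11/4, 22/5, 3)
obs 6: x=1 → posterior Dirichlet(5, 15/4, 22/5, 3)
obs 7: x=1 → posterior Dirichlet(5, 19/4, 22/5, 3)
obs 8: x=0 → posterior Dirichlet(6, 19/4, 22/5, 3)
obs 9: x=1 → posterior Dirichlet(6, 23/4, 22/5, 3)
obs 10: x=0 → posterior Dirichlet(7, 23/4, 22/5, 3)
obs 11: x=1 → posterior Dirichlet(7, 27/4, 22/5, 3)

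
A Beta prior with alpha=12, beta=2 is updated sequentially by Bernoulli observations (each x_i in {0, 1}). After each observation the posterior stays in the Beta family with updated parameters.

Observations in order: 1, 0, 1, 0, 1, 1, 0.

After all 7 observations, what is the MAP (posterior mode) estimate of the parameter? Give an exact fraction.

15/19

obs 1: x=1 → posterior Beta(13, 2)
obs 2: x=0 → posterior Beta(13, 3)
obs 3: x=1 → posterior Beta(14, 3)
obs 4: x=0 → posterior Beta(14, 4)
obs 5: x=1 → posterior Beta(15, 4)
obs 6: x=1 → posterior Beta(16, 4)
obs 7: x=0 → posterior Beta(16, 5)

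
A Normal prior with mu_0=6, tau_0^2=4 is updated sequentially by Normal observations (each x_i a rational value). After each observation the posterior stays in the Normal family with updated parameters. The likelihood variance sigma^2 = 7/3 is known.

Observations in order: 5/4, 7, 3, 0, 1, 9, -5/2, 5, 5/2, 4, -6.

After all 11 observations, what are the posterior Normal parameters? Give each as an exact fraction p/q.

obs 1: x=5/4 → posterior Normal(3, 28/19)
obs 2: x=7 → posterior Normal(141/31, 28/31)
obs 3: x=3 → posterior Normal(177/43, 28/43)
obs 4: x=0 → posterior Normal(177/55, 28/55)
obs 5: x=1 → posterior Normal(189/67, 28/67)
obs 6: x=9 → posterior Normal(297/79, 28/79)
obs 7: x=-5/2 → posterior Normal(267/91, 4/13)
obs 8: x=5 → posterior Normal(327/103, 28/103)
obs 9: x=5/2 → posterior Normal(357/115, 28/115)
obs 10: x=4 → posterior Normal(405/127, 28/127)
obs 11: x=-6 → posterior Normal(333/139, 28/139)

mu_0=333/139, tau_0^2=28/139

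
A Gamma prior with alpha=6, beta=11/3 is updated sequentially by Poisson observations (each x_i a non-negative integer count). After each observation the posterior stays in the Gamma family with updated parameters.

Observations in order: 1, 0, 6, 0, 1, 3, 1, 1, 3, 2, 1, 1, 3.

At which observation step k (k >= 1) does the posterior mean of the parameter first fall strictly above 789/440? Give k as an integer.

k = 3

obs 1: x=1 → posterior Gamma(7, 14/3)
obs 2: x=0 → posterior Gamma(7, 17/3)
obs 3: x=6 → posterior Gamma(13, 20/3)
obs 4: x=0 → posterior Gamma(13, 23/3)
obs 5: x=1 → posterior Gamma(14, 26/3)
obs 6: x=3 → posterior Gamma(17, 29/3)
obs 7: x=1 → posterior Gamma(18, 32/3)
obs 8: x=1 → posterior Gamma(19, 35/3)
obs 9: x=3 → posterior Gamma(22, 38/3)
obs 10: x=2 → posterior Gamma(24, 41/3)
obs 11: x=1 → posterior Gamma(25, 44/3)
obs 12: x=1 → posterior Gamma(26, 47/3)
obs 13: x=3 → posterior Gamma(29, 50/3)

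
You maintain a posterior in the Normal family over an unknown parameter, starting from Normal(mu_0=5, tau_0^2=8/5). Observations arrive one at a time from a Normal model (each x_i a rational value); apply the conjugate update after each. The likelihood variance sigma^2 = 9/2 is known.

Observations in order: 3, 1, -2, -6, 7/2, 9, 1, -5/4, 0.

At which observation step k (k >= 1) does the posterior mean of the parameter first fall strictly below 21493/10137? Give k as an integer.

obs 1: x=3 → posterior Normal(273/61, 72/61)
obs 2: x=1 → posterior Normal(289/77, 72/77)
obs 3: x=-2 → posterior Normal(257/93, 24/31)
obs 4: x=-6 → posterior Normal(161/109, 72/109)
obs 5: x=7/2 → posterior Normal(217/125, 72/125)
obs 6: x=9 → posterior Normal(361/141, 24/47)
obs 7: x=1 → posterior Normal(377/157, 72/157)
obs 8: x=-5/4 → posterior Normal(357/173, 72/173)
obs 9: x=0 → posterior Normal(17/9, 8/21)

k = 4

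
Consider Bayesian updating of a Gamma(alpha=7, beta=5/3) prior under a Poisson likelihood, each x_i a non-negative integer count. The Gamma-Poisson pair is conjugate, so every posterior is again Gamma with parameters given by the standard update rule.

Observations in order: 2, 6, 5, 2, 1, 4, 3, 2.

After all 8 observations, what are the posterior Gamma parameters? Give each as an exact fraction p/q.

alpha=32, beta=29/3

obs 1: x=2 → posterior Gamma(9, 8/3)
obs 2: x=6 → posterior Gamma(15, 11/3)
obs 3: x=5 → posterior Gamma(20, 14/3)
obs 4: x=2 → posterior Gamma(22, 17/3)
obs 5: x=1 → posterior Gamma(23, 20/3)
obs 6: x=4 → posterior Gamma(27, 23/3)
obs 7: x=3 → posterior Gamma(30, 26/3)
obs 8: x=2 → posterior Gamma(32, 29/3)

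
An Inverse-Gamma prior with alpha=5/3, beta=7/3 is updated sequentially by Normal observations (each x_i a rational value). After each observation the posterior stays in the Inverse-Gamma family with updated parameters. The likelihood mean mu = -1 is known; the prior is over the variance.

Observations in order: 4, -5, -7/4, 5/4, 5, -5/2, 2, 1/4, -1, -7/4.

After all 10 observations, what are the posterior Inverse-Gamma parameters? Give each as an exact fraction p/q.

alpha=20/3, beta=151/3

obs 1: x=4 → posterior Inverse-Gamma(13/6, 89/6)
obs 2: x=-5 → posterior Inverse-Gamma(8/3, 137/6)
obs 3: x=-7/4 → posterior Inverse-Gamma(19/6, 2219/96)
obs 4: x=5/4 → posterior Inverse-Gamma(11/3, 1231/48)
obs 5: x=5 → posterior Inverse-Gamma(25/6, 2095/48)
obs 6: x=-5/2 → posterior Inverse-Gamma(14/3, 2149/48)
obs 7: x=2 → posterior Inverse-Gamma(31/6, 2365/48)
obs 8: x=1/4 → posterior Inverse-Gamma(17/3, 4805/96)
obs 9: x=-1 → posterior Inverse-Gamma(37/6, 4805/96)
obs 10: x=-7/4 → posterior Inverse-Gamma(20/3, 151/3)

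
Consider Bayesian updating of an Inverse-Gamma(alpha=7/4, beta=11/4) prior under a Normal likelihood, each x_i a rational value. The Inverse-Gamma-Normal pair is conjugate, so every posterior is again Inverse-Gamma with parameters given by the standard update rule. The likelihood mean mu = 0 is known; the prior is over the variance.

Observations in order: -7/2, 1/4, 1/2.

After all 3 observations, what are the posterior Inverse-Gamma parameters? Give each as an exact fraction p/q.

obs 1: x=-7/2 → posterior Inverse-Gamma(9/4, 71/8)
obs 2: x=1/4 → posterior Inverse-Gamma(11/4, 285/32)
obs 3: x=1/2 → posterior Inverse-Gamma(13/4, 289/32)

alpha=13/4, beta=289/32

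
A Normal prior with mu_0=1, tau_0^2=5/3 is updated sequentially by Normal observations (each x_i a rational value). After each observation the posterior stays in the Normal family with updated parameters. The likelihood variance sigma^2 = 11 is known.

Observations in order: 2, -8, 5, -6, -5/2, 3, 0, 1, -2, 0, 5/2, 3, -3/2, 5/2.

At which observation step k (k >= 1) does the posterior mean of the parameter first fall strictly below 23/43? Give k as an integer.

obs 1: x=2 → posterior Normal(43/38, 55/38)
obs 2: x=-8 → posterior Normal(3/43, 55/43)
obs 3: x=5 → posterior Normal(7/12, 55/48)
obs 4: x=-6 → posterior Normal(-2/53, 55/53)
obs 5: x=-5/2 → posterior Normal(-1/4, 55/58)
obs 6: x=3 → posterior Normal(1/126, 55/63)
obs 7: x=0 → posterior Normal(1/136, 55/68)
obs 8: x=1 → posterior Normal(11/146, 55/73)
obs 9: x=-2 → posterior Normal(-3/52, 55/78)
obs 10: x=0 → posterior Normal(-9/166, 55/83)
obs 11: x=5/2 → posterior Normal(1/11, 5/8)
obs 12: x=3 → posterior Normal(23/93, 55/93)
obs 13: x=-3/2 → posterior Normal(31/196, 55/98)
obs 14: x=5/2 → posterior Normal(28/103, 55/103)

k = 2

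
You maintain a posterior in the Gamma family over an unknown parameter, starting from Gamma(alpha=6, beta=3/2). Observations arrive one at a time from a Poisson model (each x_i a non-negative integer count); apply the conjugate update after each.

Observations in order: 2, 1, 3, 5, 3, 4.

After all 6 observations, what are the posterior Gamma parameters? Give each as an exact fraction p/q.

alpha=24, beta=15/2

obs 1: x=2 → posterior Gamma(8, 5/2)
obs 2: x=1 → posterior Gamma(9, 7/2)
obs 3: x=3 → posterior Gamma(12, 9/2)
obs 4: x=5 → posterior Gamma(17, 11/2)
obs 5: x=3 → posterior Gamma(20, 13/2)
obs 6: x=4 → posterior Gamma(24, 15/2)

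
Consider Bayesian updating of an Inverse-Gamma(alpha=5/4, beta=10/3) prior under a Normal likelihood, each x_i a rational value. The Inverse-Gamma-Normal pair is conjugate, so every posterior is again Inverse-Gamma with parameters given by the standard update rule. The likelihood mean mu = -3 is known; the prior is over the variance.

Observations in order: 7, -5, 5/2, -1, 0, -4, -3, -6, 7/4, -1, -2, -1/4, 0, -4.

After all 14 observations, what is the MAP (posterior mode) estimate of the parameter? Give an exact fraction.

obs 1: x=7 → posterior Inverse-Gamma(7/4, 160/3)
obs 2: x=-5 → posterior Inverse-Gamma(9/4, 166/3)
obs 3: x=5/2 → posterior Inverse-Gamma(11/4, 1691/24)
obs 4: x=-1 → posterior Inverse-Gamma(13/4, 1739/24)
obs 5: x=0 → posterior Inverse-Gamma(15/4, 1847/24)
obs 6: x=-4 → posterior Inverse-Gamma(17/4, 1859/24)
obs 7: x=-3 → posterior Inverse-Gamma(19/4, 1859/24)
obs 8: x=-6 → posterior Inverse-Gamma(21/4, 1967/24)
obs 9: x=7/4 → posterior Inverse-Gamma(23/4, 8951/96)
obs 10: x=-1 → posterior Inverse-Gamma(25/4, 9143/96)
obs 11: x=-2 → posterior Inverse-Gamma(27/4, 9191/96)
obs 12: x=-1/4 → posterior Inverse-Gamma(29/4, 4777/48)
obs 13: x=0 → posterior Inverse-Gamma(31/4, 4993/48)
obs 14: x=-4 → posterior Inverse-Gamma(33/4, 5017/48)

5017/444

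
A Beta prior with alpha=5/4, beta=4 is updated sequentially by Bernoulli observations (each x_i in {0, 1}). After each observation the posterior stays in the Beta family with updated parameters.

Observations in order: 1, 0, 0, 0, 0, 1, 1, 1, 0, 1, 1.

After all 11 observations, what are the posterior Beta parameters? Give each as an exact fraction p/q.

alpha=29/4, beta=9

obs 1: x=1 → posterior Beta(9/4, 4)
obs 2: x=0 → posterior Beta(9/4, 5)
obs 3: x=0 → posterior Beta(9/4, 6)
obs 4: x=0 → posterior Beta(9/4, 7)
obs 5: x=0 → posterior Beta(9/4, 8)
obs 6: x=1 → posterior Beta(13/4, 8)
obs 7: x=1 → posterior Beta(17/4, 8)
obs 8: x=1 → posterior Beta(21/4, 8)
obs 9: x=0 → posterior Beta(21/4, 9)
obs 10: x=1 → posterior Beta(25/4, 9)
obs 11: x=1 → posterior Beta(29/4, 9)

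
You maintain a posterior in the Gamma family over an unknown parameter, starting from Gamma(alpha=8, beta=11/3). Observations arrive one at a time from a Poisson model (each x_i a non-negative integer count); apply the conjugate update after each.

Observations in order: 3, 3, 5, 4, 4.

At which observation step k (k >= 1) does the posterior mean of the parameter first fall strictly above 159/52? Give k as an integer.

obs 1: x=3 → posterior Gamma(11, 14/3)
obs 2: x=3 → posterior Gamma(14, 17/3)
obs 3: x=5 → posterior Gamma(19, 20/3)
obs 4: x=4 → posterior Gamma(23, 23/3)
obs 5: x=4 → posterior Gamma(27, 26/3)

k = 5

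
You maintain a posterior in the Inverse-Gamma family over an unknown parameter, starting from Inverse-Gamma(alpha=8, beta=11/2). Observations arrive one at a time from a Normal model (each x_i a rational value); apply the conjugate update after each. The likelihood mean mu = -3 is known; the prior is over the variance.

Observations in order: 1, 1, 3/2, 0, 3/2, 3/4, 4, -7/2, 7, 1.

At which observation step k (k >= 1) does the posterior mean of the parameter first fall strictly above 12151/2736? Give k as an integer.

k = 5

obs 1: x=1 → posterior Inverse-Gamma(17/2, 27/2)
obs 2: x=1 → posterior Inverse-Gamma(9, 43/2)
obs 3: x=3/2 → posterior Inverse-Gamma(19/2, 253/8)
obs 4: x=0 → posterior Inverse-Gamma(10, 289/8)
obs 5: x=3/2 → posterior Inverse-Gamma(21/2, 185/4)
obs 6: x=3/4 → posterior Inverse-Gamma(11, 1705/32)
obs 7: x=4 → posterior Inverse-Gamma(23/2, 2489/32)
obs 8: x=-7/2 → posterior Inverse-Gamma(12, 2493/32)
obs 9: x=7 → posterior Inverse-Gamma(25/2, 4093/32)
obs 10: x=1 → posterior Inverse-Gamma(13, 4349/32)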